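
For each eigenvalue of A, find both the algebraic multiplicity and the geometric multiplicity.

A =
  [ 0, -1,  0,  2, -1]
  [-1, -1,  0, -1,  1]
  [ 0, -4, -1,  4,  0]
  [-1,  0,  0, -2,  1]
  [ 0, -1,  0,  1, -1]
λ = -1: alg = 5, geom = 3

Step 1 — factor the characteristic polynomial to read off the algebraic multiplicities:
  χ_A(x) = (x + 1)^5

Step 2 — compute geometric multiplicities via the rank-nullity identity g(λ) = n − rank(A − λI):
  rank(A − (-1)·I) = 2, so dim ker(A − (-1)·I) = n − 2 = 3

Summary:
  λ = -1: algebraic multiplicity = 5, geometric multiplicity = 3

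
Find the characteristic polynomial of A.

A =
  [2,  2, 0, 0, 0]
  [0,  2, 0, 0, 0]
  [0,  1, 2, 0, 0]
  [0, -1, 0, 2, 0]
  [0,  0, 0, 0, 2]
x^5 - 10*x^4 + 40*x^3 - 80*x^2 + 80*x - 32

Expanding det(x·I − A) (e.g. by cofactor expansion or by noting that A is similar to its Jordan form J, which has the same characteristic polynomial as A) gives
  χ_A(x) = x^5 - 10*x^4 + 40*x^3 - 80*x^2 + 80*x - 32
which factors as (x - 2)^5. The eigenvalues (with algebraic multiplicities) are λ = 2 with multiplicity 5.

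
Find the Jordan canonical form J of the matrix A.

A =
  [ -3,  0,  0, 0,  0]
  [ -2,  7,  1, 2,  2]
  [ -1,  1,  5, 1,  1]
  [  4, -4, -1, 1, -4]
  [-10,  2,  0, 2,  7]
J_1(-3) ⊕ J_3(5) ⊕ J_1(5)

The characteristic polynomial is
  det(x·I − A) = x^5 - 17*x^4 + 90*x^3 - 50*x^2 - 875*x + 1875 = (x - 5)^4*(x + 3)

Eigenvalues and multiplicities (the geometric multiplicity of λ is n − rank(A − λI), which equals the number of Jordan blocks for λ):
  λ = -3: algebraic multiplicity = 1, geometric multiplicity = 1
  λ = 5: algebraic multiplicity = 4, geometric multiplicity = 2

Determining the block sizes for each eigenvalue:
  λ = -3: one block (gm = 1), so the single block has size am = 1 → block sizes [1]
  λ = 5: with am = 4 and gm = 2, the partition is not yet determined (e.g. several partitions of 4 into 2 parts exist). Let N = A − (5)·I. Computing rank(N^1) = 3, rank(N^2) = 2, rank(N^3) = 1; the number of blocks of size ≥ j is rank(N^{j−1}) − rank(N^j), giving [2, 1, 1]. So we have 1 block(s) of size 3, 1 block(s) of size 1 → block sizes [3, 1]

Assembling the blocks gives a Jordan form
J =
  [-3, 0, 0, 0, 0]
  [ 0, 5, 1, 0, 0]
  [ 0, 0, 5, 1, 0]
  [ 0, 0, 0, 5, 0]
  [ 0, 0, 0, 0, 5]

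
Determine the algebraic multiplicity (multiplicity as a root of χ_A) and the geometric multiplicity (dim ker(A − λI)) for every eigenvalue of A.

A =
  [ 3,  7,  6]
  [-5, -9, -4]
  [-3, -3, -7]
λ = -5: alg = 1, geom = 1; λ = -4: alg = 2, geom = 1

Step 1 — factor the characteristic polynomial to read off the algebraic multiplicities:
  χ_A(x) = (x + 4)^2*(x + 5)

Step 2 — compute geometric multiplicities via the rank-nullity identity g(λ) = n − rank(A − λI):
  rank(A − (-5)·I) = 2, so dim ker(A − (-5)·I) = n − 2 = 1
  rank(A − (-4)·I) = 2, so dim ker(A − (-4)·I) = n − 2 = 1

Summary:
  λ = -5: algebraic multiplicity = 1, geometric multiplicity = 1
  λ = -4: algebraic multiplicity = 2, geometric multiplicity = 1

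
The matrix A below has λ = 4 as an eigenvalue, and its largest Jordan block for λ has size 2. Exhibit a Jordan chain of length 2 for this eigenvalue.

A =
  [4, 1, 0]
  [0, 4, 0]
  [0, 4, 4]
A Jordan chain for λ = 4 of length 2:
v_1 = (1, 0, 4)ᵀ
v_2 = (0, 1, 0)ᵀ

Let N = A − (4)·I. We want v_2 with N^2 v_2 = 0 but N^1 v_2 ≠ 0; then v_{j-1} := N · v_j for j = 2, …, 2.

Pick v_2 = (0, 1, 0)ᵀ.
Then v_1 = N · v_2 = (1, 0, 4)ᵀ.

Sanity check: (A − (4)·I) v_1 = (0, 0, 0)ᵀ = 0. ✓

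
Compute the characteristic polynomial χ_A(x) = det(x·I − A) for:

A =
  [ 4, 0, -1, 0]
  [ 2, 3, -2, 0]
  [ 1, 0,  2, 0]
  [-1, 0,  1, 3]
x^4 - 12*x^3 + 54*x^2 - 108*x + 81

Expanding det(x·I − A) (e.g. by cofactor expansion or by noting that A is similar to its Jordan form J, which has the same characteristic polynomial as A) gives
  χ_A(x) = x^4 - 12*x^3 + 54*x^2 - 108*x + 81
which factors as (x - 3)^4. The eigenvalues (with algebraic multiplicities) are λ = 3 with multiplicity 4.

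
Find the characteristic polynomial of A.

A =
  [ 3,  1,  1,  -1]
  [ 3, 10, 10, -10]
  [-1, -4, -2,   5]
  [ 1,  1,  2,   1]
x^4 - 12*x^3 + 54*x^2 - 108*x + 81

Expanding det(x·I − A) (e.g. by cofactor expansion or by noting that A is similar to its Jordan form J, which has the same characteristic polynomial as A) gives
  χ_A(x) = x^4 - 12*x^3 + 54*x^2 - 108*x + 81
which factors as (x - 3)^4. The eigenvalues (with algebraic multiplicities) are λ = 3 with multiplicity 4.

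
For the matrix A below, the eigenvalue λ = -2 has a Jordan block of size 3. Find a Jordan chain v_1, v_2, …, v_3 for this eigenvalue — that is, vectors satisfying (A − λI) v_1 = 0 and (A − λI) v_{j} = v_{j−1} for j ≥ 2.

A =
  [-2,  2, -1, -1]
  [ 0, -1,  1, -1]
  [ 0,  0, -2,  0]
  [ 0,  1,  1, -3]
A Jordan chain for λ = -2 of length 3:
v_1 = (1, 0, 0, 0)ᵀ
v_2 = (2, 1, 0, 1)ᵀ
v_3 = (0, 1, 0, 0)ᵀ

Let N = A − (-2)·I. We want v_3 with N^3 v_3 = 0 but N^2 v_3 ≠ 0; then v_{j-1} := N · v_j for j = 3, …, 2.

Pick v_3 = (0, 1, 0, 0)ᵀ.
Then v_2 = N · v_3 = (2, 1, 0, 1)ᵀ.
Then v_1 = N · v_2 = (1, 0, 0, 0)ᵀ.

Sanity check: (A − (-2)·I) v_1 = (0, 0, 0, 0)ᵀ = 0. ✓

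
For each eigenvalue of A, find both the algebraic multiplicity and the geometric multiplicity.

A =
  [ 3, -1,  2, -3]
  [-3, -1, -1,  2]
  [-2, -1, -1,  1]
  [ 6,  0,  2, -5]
λ = -1: alg = 4, geom = 2

Step 1 — factor the characteristic polynomial to read off the algebraic multiplicities:
  χ_A(x) = (x + 1)^4

Step 2 — compute geometric multiplicities via the rank-nullity identity g(λ) = n − rank(A − λI):
  rank(A − (-1)·I) = 2, so dim ker(A − (-1)·I) = n − 2 = 2

Summary:
  λ = -1: algebraic multiplicity = 4, geometric multiplicity = 2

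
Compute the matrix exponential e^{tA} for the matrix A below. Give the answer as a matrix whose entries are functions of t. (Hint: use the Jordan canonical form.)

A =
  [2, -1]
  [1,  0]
e^{tA} =
  [t*exp(t) + exp(t), -t*exp(t)]
  [t*exp(t), -t*exp(t) + exp(t)]

Strategy: write A = P · J · P⁻¹ where J is a Jordan canonical form, so e^{tA} = P · e^{tJ} · P⁻¹, and e^{tJ} can be computed block-by-block.

A has Jordan form
J =
  [1, 1]
  [0, 1]
(up to reordering of blocks).

Per-block formulas:
  For a 2×2 Jordan block J_2(1): exp(t · J_2(1)) = e^(1t)·(I + t·N), where N is the 2×2 nilpotent shift.

After assembling e^{tJ} and conjugating by P, we get:

e^{tA} =
  [t*exp(t) + exp(t), -t*exp(t)]
  [t*exp(t), -t*exp(t) + exp(t)]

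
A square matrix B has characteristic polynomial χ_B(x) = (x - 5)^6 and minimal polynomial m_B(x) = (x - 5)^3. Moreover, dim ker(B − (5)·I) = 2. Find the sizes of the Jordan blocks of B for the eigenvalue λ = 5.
Block sizes for λ = 5: [3, 3]

Step 1 — from the characteristic polynomial, algebraic multiplicity of λ = 5 is 6. From dim ker(B − (5)·I) = 2, there are exactly 2 Jordan blocks for λ = 5.
Step 2 — from the minimal polynomial, the factor (x − 5)^3 tells us the largest block for λ = 5 has size 3.
Step 3 — with total size 6, 2 blocks, and largest block 3, the block sizes (in nonincreasing order) are [3, 3].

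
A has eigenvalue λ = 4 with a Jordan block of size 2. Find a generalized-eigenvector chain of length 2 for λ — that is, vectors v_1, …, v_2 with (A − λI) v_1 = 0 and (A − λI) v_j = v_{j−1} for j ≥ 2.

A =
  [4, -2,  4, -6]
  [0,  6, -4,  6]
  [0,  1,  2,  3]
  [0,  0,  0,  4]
A Jordan chain for λ = 4 of length 2:
v_1 = (-2, 2, 1, 0)ᵀ
v_2 = (0, 1, 0, 0)ᵀ

Let N = A − (4)·I. We want v_2 with N^2 v_2 = 0 but N^1 v_2 ≠ 0; then v_{j-1} := N · v_j for j = 2, …, 2.

Pick v_2 = (0, 1, 0, 0)ᵀ.
Then v_1 = N · v_2 = (-2, 2, 1, 0)ᵀ.

Sanity check: (A − (4)·I) v_1 = (0, 0, 0, 0)ᵀ = 0. ✓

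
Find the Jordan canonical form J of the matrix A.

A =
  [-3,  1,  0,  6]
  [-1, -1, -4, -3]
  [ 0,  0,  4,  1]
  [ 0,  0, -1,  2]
J_2(-2) ⊕ J_2(3)

The characteristic polynomial is
  det(x·I − A) = x^4 - 2*x^3 - 11*x^2 + 12*x + 36 = (x - 3)^2*(x + 2)^2

Eigenvalues and multiplicities (the geometric multiplicity of λ is n − rank(A − λI), which equals the number of Jordan blocks for λ):
  λ = -2: algebraic multiplicity = 2, geometric multiplicity = 1
  λ = 3: algebraic multiplicity = 2, geometric multiplicity = 1

Determining the block sizes for each eigenvalue:
  λ = -2: one block (gm = 1), so the single block has size am = 2 → block sizes [2]
  λ = 3: one block (gm = 1), so the single block has size am = 2 → block sizes [2]

Assembling the blocks gives a Jordan form
J =
  [-2,  1, 0, 0]
  [ 0, -2, 0, 0]
  [ 0,  0, 3, 1]
  [ 0,  0, 0, 3]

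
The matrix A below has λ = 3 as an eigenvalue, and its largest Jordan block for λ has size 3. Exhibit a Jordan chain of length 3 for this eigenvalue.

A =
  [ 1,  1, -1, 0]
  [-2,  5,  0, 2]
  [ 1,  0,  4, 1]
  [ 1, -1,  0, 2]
A Jordan chain for λ = 3 of length 3:
v_1 = (1, 2, 0, -1)ᵀ
v_2 = (-2, -2, 1, 1)ᵀ
v_3 = (1, 0, 0, 0)ᵀ

Let N = A − (3)·I. We want v_3 with N^3 v_3 = 0 but N^2 v_3 ≠ 0; then v_{j-1} := N · v_j for j = 3, …, 2.

Pick v_3 = (1, 0, 0, 0)ᵀ.
Then v_2 = N · v_3 = (-2, -2, 1, 1)ᵀ.
Then v_1 = N · v_2 = (1, 2, 0, -1)ᵀ.

Sanity check: (A − (3)·I) v_1 = (0, 0, 0, 0)ᵀ = 0. ✓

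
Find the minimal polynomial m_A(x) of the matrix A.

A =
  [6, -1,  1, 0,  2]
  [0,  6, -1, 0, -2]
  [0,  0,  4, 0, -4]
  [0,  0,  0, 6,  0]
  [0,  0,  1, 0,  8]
x^3 - 18*x^2 + 108*x - 216

The characteristic polynomial is χ_A(x) = (x - 6)^5, so the eigenvalues are known. The minimal polynomial is
  m_A(x) = Π_λ (x − λ)^{k_λ}
where k_λ is the size of the *largest* Jordan block for λ (equivalently, the smallest k with (A − λI)^k v = 0 for every generalised eigenvector v of λ).

  λ = 6: largest Jordan block has size 3, contributing (x − 6)^3

So m_A(x) = (x - 6)^3 = x^3 - 18*x^2 + 108*x - 216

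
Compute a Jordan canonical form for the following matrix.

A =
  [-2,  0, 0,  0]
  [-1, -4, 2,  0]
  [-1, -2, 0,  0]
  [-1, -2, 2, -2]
J_2(-2) ⊕ J_1(-2) ⊕ J_1(-2)

The characteristic polynomial is
  det(x·I − A) = x^4 + 8*x^3 + 24*x^2 + 32*x + 16 = (x + 2)^4

Eigenvalues and multiplicities (the geometric multiplicity of λ is n − rank(A − λI), which equals the number of Jordan blocks for λ):
  λ = -2: algebraic multiplicity = 4, geometric multiplicity = 3

Determining the block sizes for each eigenvalue:
  λ = -2: 3 blocks summing to 4 forces exactly one block of size 2 and the rest size 1 → block sizes [2, 1, 1]

Assembling the blocks gives a Jordan form
J =
  [-2,  1,  0,  0]
  [ 0, -2,  0,  0]
  [ 0,  0, -2,  0]
  [ 0,  0,  0, -2]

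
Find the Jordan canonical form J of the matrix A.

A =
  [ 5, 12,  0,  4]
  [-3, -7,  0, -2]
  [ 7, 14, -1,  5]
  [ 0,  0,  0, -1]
J_2(-1) ⊕ J_2(-1)

The characteristic polynomial is
  det(x·I − A) = x^4 + 4*x^3 + 6*x^2 + 4*x + 1 = (x + 1)^4

Eigenvalues and multiplicities (the geometric multiplicity of λ is n − rank(A − λI), which equals the number of Jordan blocks for λ):
  λ = -1: algebraic multiplicity = 4, geometric multiplicity = 2

Determining the block sizes for each eigenvalue:
  λ = -1: with am = 4 and gm = 2, the partition is not yet determined (e.g. several partitions of 4 into 2 parts exist). Let N = A − (-1)·I. Computing rank(N^1) = 2, rank(N^2) = 0; the number of blocks of size ≥ j is rank(N^{j−1}) − rank(N^j), giving [2, 2]. So we have 2 block(s) of size 2 → block sizes [2, 2]

Assembling the blocks gives a Jordan form
J =
  [-1,  1,  0,  0]
  [ 0, -1,  0,  0]
  [ 0,  0, -1,  1]
  [ 0,  0,  0, -1]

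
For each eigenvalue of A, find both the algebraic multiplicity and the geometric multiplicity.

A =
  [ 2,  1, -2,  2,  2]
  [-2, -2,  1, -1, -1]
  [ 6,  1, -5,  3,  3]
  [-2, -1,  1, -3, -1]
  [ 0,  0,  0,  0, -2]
λ = -2: alg = 5, geom = 3

Step 1 — factor the characteristic polynomial to read off the algebraic multiplicities:
  χ_A(x) = (x + 2)^5

Step 2 — compute geometric multiplicities via the rank-nullity identity g(λ) = n − rank(A − λI):
  rank(A − (-2)·I) = 2, so dim ker(A − (-2)·I) = n − 2 = 3

Summary:
  λ = -2: algebraic multiplicity = 5, geometric multiplicity = 3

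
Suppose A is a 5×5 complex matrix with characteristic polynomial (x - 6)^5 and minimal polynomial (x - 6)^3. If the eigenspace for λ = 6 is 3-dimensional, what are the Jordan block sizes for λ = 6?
Block sizes for λ = 6: [3, 1, 1]

Step 1 — from the characteristic polynomial, algebraic multiplicity of λ = 6 is 5. From dim ker(A − (6)·I) = 3, there are exactly 3 Jordan blocks for λ = 6.
Step 2 — from the minimal polynomial, the factor (x − 6)^3 tells us the largest block for λ = 6 has size 3.
Step 3 — with total size 5, 3 blocks, and largest block 3, the block sizes (in nonincreasing order) are [3, 1, 1].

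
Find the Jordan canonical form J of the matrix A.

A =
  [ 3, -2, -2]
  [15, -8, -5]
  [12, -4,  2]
J_1(-3) ⊕ J_2(0)

The characteristic polynomial is
  det(x·I − A) = x^3 + 3*x^2 = x^2*(x + 3)

Eigenvalues and multiplicities (the geometric multiplicity of λ is n − rank(A − λI), which equals the number of Jordan blocks for λ):
  λ = -3: algebraic multiplicity = 1, geometric multiplicity = 1
  λ = 0: algebraic multiplicity = 2, geometric multiplicity = 1

Determining the block sizes for each eigenvalue:
  λ = -3: one block (gm = 1), so the single block has size am = 1 → block sizes [1]
  λ = 0: one block (gm = 1), so the single block has size am = 2 → block sizes [2]

Assembling the blocks gives a Jordan form
J =
  [-3, 0, 0]
  [ 0, 0, 1]
  [ 0, 0, 0]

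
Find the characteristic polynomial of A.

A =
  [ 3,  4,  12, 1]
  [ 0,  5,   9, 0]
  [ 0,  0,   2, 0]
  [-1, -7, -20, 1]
x^4 - 11*x^3 + 42*x^2 - 68*x + 40

Expanding det(x·I − A) (e.g. by cofactor expansion or by noting that A is similar to its Jordan form J, which has the same characteristic polynomial as A) gives
  χ_A(x) = x^4 - 11*x^3 + 42*x^2 - 68*x + 40
which factors as (x - 5)*(x - 2)^3. The eigenvalues (with algebraic multiplicities) are λ = 2 with multiplicity 3, λ = 5 with multiplicity 1.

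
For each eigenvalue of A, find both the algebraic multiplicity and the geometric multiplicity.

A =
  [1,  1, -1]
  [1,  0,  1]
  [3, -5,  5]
λ = 2: alg = 3, geom = 1

Step 1 — factor the characteristic polynomial to read off the algebraic multiplicities:
  χ_A(x) = (x - 2)^3

Step 2 — compute geometric multiplicities via the rank-nullity identity g(λ) = n − rank(A − λI):
  rank(A − (2)·I) = 2, so dim ker(A − (2)·I) = n − 2 = 1

Summary:
  λ = 2: algebraic multiplicity = 3, geometric multiplicity = 1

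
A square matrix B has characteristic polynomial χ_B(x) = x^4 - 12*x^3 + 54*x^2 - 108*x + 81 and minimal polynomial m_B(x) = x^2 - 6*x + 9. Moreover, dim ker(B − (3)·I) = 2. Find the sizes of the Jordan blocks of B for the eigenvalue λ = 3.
Block sizes for λ = 3: [2, 2]

Step 1 — from the characteristic polynomial, algebraic multiplicity of λ = 3 is 4. From dim ker(B − (3)·I) = 2, there are exactly 2 Jordan blocks for λ = 3.
Step 2 — from the minimal polynomial, the factor (x − 3)^2 tells us the largest block for λ = 3 has size 2.
Step 3 — with total size 4, 2 blocks, and largest block 2, the block sizes (in nonincreasing order) are [2, 2].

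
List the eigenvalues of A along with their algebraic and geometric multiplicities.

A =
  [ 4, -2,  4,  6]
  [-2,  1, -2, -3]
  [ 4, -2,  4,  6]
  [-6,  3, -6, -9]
λ = 0: alg = 4, geom = 3

Step 1 — factor the characteristic polynomial to read off the algebraic multiplicities:
  χ_A(x) = x^4

Step 2 — compute geometric multiplicities via the rank-nullity identity g(λ) = n − rank(A − λI):
  rank(A − (0)·I) = 1, so dim ker(A − (0)·I) = n − 1 = 3

Summary:
  λ = 0: algebraic multiplicity = 4, geometric multiplicity = 3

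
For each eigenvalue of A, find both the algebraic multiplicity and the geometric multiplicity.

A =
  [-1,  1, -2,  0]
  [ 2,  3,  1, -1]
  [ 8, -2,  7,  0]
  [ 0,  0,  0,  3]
λ = 3: alg = 4, geom = 2

Step 1 — factor the characteristic polynomial to read off the algebraic multiplicities:
  χ_A(x) = (x - 3)^4

Step 2 — compute geometric multiplicities via the rank-nullity identity g(λ) = n − rank(A − λI):
  rank(A − (3)·I) = 2, so dim ker(A − (3)·I) = n − 2 = 2

Summary:
  λ = 3: algebraic multiplicity = 4, geometric multiplicity = 2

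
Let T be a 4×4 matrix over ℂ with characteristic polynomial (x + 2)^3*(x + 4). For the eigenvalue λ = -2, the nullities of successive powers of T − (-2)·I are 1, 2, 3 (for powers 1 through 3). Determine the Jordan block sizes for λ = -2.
Block sizes for λ = -2: [3]

From the dimensions of kernels of powers, the number of Jordan blocks of size at least j is d_j − d_{j−1} where d_j = dim ker(N^j) (with d_0 = 0). Computing the differences gives [1, 1, 1].
The number of blocks of size exactly k is (#blocks of size ≥ k) − (#blocks of size ≥ k + 1), so the partition is: 1 block(s) of size 3.
In nonincreasing order the block sizes are [3].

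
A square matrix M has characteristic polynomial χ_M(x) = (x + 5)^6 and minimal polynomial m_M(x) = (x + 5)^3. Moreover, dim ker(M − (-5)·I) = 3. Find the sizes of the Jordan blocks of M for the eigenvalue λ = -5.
Block sizes for λ = -5: [3, 2, 1]

Step 1 — from the characteristic polynomial, algebraic multiplicity of λ = -5 is 6. From dim ker(M − (-5)·I) = 3, there are exactly 3 Jordan blocks for λ = -5.
Step 2 — from the minimal polynomial, the factor (x + 5)^3 tells us the largest block for λ = -5 has size 3.
Step 3 — with total size 6, 3 blocks, and largest block 3, the block sizes (in nonincreasing order) are [3, 2, 1].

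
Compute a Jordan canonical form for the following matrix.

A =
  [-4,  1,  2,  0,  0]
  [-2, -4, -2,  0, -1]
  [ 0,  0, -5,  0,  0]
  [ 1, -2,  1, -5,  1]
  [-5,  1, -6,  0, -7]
J_3(-5) ⊕ J_2(-5)

The characteristic polynomial is
  det(x·I − A) = x^5 + 25*x^4 + 250*x^3 + 1250*x^2 + 3125*x + 3125 = (x + 5)^5

Eigenvalues and multiplicities (the geometric multiplicity of λ is n − rank(A − λI), which equals the number of Jordan blocks for λ):
  λ = -5: algebraic multiplicity = 5, geometric multiplicity = 2

Determining the block sizes for each eigenvalue:
  λ = -5: with am = 5 and gm = 2, the partition is not yet determined (e.g. several partitions of 5 into 2 parts exist). Let N = A − (-5)·I. Computing rank(N^1) = 3, rank(N^2) = 1, rank(N^3) = 0; the number of blocks of size ≥ j is rank(N^{j−1}) − rank(N^j), giving [2, 2, 1]. So we have 1 block(s) of size 3, 1 block(s) of size 2 → block sizes [3, 2]

Assembling the blocks gives a Jordan form
J =
  [-5,  1,  0,  0,  0]
  [ 0, -5,  1,  0,  0]
  [ 0,  0, -5,  0,  0]
  [ 0,  0,  0, -5,  1]
  [ 0,  0,  0,  0, -5]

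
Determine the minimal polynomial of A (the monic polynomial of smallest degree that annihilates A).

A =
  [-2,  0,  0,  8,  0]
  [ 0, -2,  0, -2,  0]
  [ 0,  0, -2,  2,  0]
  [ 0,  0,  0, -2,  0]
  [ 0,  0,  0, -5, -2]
x^2 + 4*x + 4

The characteristic polynomial is χ_A(x) = (x + 2)^5, so the eigenvalues are known. The minimal polynomial is
  m_A(x) = Π_λ (x − λ)^{k_λ}
where k_λ is the size of the *largest* Jordan block for λ (equivalently, the smallest k with (A − λI)^k v = 0 for every generalised eigenvector v of λ).

  λ = -2: largest Jordan block has size 2, contributing (x + 2)^2

So m_A(x) = (x + 2)^2 = x^2 + 4*x + 4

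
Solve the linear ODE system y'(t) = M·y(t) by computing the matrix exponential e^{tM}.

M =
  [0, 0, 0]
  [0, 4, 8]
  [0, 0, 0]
e^{tM} =
  [1, 0, 0]
  [0, exp(4*t), 2*exp(4*t) - 2]
  [0, 0, 1]

Strategy: write M = P · J · P⁻¹ where J is a Jordan canonical form, so e^{tM} = P · e^{tJ} · P⁻¹, and e^{tJ} can be computed block-by-block.

M has Jordan form
J =
  [0, 0, 0]
  [0, 0, 0]
  [0, 0, 4]
(up to reordering of blocks).

Per-block formulas:
  For a 1×1 block at λ = 4: exp(t · [4]) = [e^(4t)].
  For a 1×1 block at λ = 0: exp(t · [0]) = [e^(0t)].

After assembling e^{tJ} and conjugating by P, we get:

e^{tM} =
  [1, 0, 0]
  [0, exp(4*t), 2*exp(4*t) - 2]
  [0, 0, 1]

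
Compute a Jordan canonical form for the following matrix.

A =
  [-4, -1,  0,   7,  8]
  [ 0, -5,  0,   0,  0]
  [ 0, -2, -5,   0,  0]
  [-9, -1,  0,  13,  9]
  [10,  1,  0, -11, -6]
J_2(-5) ⊕ J_1(-5) ⊕ J_2(4)

The characteristic polynomial is
  det(x·I − A) = x^5 + 7*x^4 - 29*x^3 - 235*x^2 + 200*x + 2000 = (x - 4)^2*(x + 5)^3

Eigenvalues and multiplicities (the geometric multiplicity of λ is n − rank(A − λI), which equals the number of Jordan blocks for λ):
  λ = -5: algebraic multiplicity = 3, geometric multiplicity = 2
  λ = 4: algebraic multiplicity = 2, geometric multiplicity = 1

Determining the block sizes for each eigenvalue:
  λ = -5: 2 blocks summing to 3 forces exactly one block of size 2 and the rest size 1 → block sizes [2, 1]
  λ = 4: one block (gm = 1), so the single block has size am = 2 → block sizes [2]

Assembling the blocks gives a Jordan form
J =
  [-5,  1,  0, 0, 0]
  [ 0, -5,  0, 0, 0]
  [ 0,  0, -5, 0, 0]
  [ 0,  0,  0, 4, 1]
  [ 0,  0,  0, 0, 4]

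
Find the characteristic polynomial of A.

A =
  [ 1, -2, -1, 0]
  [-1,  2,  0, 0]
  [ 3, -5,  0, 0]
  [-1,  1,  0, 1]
x^4 - 4*x^3 + 6*x^2 - 4*x + 1

Expanding det(x·I − A) (e.g. by cofactor expansion or by noting that A is similar to its Jordan form J, which has the same characteristic polynomial as A) gives
  χ_A(x) = x^4 - 4*x^3 + 6*x^2 - 4*x + 1
which factors as (x - 1)^4. The eigenvalues (with algebraic multiplicities) are λ = 1 with multiplicity 4.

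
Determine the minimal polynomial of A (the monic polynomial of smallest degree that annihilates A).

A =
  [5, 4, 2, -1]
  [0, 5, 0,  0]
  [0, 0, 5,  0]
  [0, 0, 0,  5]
x^2 - 10*x + 25

The characteristic polynomial is χ_A(x) = (x - 5)^4, so the eigenvalues are known. The minimal polynomial is
  m_A(x) = Π_λ (x − λ)^{k_λ}
where k_λ is the size of the *largest* Jordan block for λ (equivalently, the smallest k with (A − λI)^k v = 0 for every generalised eigenvector v of λ).

  λ = 5: largest Jordan block has size 2, contributing (x − 5)^2

So m_A(x) = (x - 5)^2 = x^2 - 10*x + 25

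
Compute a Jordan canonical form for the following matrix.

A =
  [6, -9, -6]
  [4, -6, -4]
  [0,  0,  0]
J_2(0) ⊕ J_1(0)

The characteristic polynomial is
  det(x·I − A) = x^3

Eigenvalues and multiplicities (the geometric multiplicity of λ is n − rank(A − λI), which equals the number of Jordan blocks for λ):
  λ = 0: algebraic multiplicity = 3, geometric multiplicity = 2

Determining the block sizes for each eigenvalue:
  λ = 0: 2 blocks summing to 3 forces exactly one block of size 2 and the rest size 1 → block sizes [2, 1]

Assembling the blocks gives a Jordan form
J =
  [0, 1, 0]
  [0, 0, 0]
  [0, 0, 0]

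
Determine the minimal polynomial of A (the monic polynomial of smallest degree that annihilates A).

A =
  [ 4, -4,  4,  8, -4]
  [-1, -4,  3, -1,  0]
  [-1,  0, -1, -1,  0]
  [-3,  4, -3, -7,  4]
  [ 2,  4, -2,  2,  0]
x^3 + 4*x^2

The characteristic polynomial is χ_A(x) = x^3*(x + 4)^2, so the eigenvalues are known. The minimal polynomial is
  m_A(x) = Π_λ (x − λ)^{k_λ}
where k_λ is the size of the *largest* Jordan block for λ (equivalently, the smallest k with (A − λI)^k v = 0 for every generalised eigenvector v of λ).

  λ = -4: largest Jordan block has size 1, contributing (x + 4)
  λ = 0: largest Jordan block has size 2, contributing (x − 0)^2

So m_A(x) = x^2*(x + 4) = x^3 + 4*x^2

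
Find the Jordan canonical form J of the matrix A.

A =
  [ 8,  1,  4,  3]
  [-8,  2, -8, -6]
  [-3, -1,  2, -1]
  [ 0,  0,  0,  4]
J_3(4) ⊕ J_1(4)

The characteristic polynomial is
  det(x·I − A) = x^4 - 16*x^3 + 96*x^2 - 256*x + 256 = (x - 4)^4

Eigenvalues and multiplicities (the geometric multiplicity of λ is n − rank(A − λI), which equals the number of Jordan blocks for λ):
  λ = 4: algebraic multiplicity = 4, geometric multiplicity = 2

Determining the block sizes for each eigenvalue:
  λ = 4: with am = 4 and gm = 2, the partition is not yet determined (e.g. several partitions of 4 into 2 parts exist). Let N = A − (4)·I. Computing rank(N^1) = 2, rank(N^2) = 1, rank(N^3) = 0; the number of blocks of size ≥ j is rank(N^{j−1}) − rank(N^j), giving [2, 1, 1]. So we have 1 block(s) of size 3, 1 block(s) of size 1 → block sizes [3, 1]

Assembling the blocks gives a Jordan form
J =
  [4, 1, 0, 0]
  [0, 4, 1, 0]
  [0, 0, 4, 0]
  [0, 0, 0, 4]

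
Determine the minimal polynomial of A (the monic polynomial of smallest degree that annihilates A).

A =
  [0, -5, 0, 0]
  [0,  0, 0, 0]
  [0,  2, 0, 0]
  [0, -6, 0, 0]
x^2

The characteristic polynomial is χ_A(x) = x^4, so the eigenvalues are known. The minimal polynomial is
  m_A(x) = Π_λ (x − λ)^{k_λ}
where k_λ is the size of the *largest* Jordan block for λ (equivalently, the smallest k with (A − λI)^k v = 0 for every generalised eigenvector v of λ).

  λ = 0: largest Jordan block has size 2, contributing (x − 0)^2

So m_A(x) = x^2 = x^2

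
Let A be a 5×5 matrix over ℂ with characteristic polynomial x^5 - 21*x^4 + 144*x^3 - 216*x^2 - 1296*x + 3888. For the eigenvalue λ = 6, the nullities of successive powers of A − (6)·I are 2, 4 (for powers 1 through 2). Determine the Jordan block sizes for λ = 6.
Block sizes for λ = 6: [2, 2]

From the dimensions of kernels of powers, the number of Jordan blocks of size at least j is d_j − d_{j−1} where d_j = dim ker(N^j) (with d_0 = 0). Computing the differences gives [2, 2].
The number of blocks of size exactly k is (#blocks of size ≥ k) − (#blocks of size ≥ k + 1), so the partition is: 2 block(s) of size 2.
In nonincreasing order the block sizes are [2, 2].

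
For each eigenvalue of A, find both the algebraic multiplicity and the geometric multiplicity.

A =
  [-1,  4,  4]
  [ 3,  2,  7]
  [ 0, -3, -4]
λ = -1: alg = 3, geom = 1

Step 1 — factor the characteristic polynomial to read off the algebraic multiplicities:
  χ_A(x) = (x + 1)^3

Step 2 — compute geometric multiplicities via the rank-nullity identity g(λ) = n − rank(A − λI):
  rank(A − (-1)·I) = 2, so dim ker(A − (-1)·I) = n − 2 = 1

Summary:
  λ = -1: algebraic multiplicity = 3, geometric multiplicity = 1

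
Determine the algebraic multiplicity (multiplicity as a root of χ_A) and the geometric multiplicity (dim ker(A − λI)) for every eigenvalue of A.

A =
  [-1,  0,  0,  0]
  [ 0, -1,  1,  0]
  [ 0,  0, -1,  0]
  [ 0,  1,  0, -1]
λ = -1: alg = 4, geom = 2

Step 1 — factor the characteristic polynomial to read off the algebraic multiplicities:
  χ_A(x) = (x + 1)^4

Step 2 — compute geometric multiplicities via the rank-nullity identity g(λ) = n − rank(A − λI):
  rank(A − (-1)·I) = 2, so dim ker(A − (-1)·I) = n − 2 = 2

Summary:
  λ = -1: algebraic multiplicity = 4, geometric multiplicity = 2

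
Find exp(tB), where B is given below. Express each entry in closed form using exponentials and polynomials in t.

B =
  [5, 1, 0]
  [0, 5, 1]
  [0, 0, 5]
e^{tB} =
  [exp(5*t), t*exp(5*t), t^2*exp(5*t)/2]
  [0, exp(5*t), t*exp(5*t)]
  [0, 0, exp(5*t)]

Strategy: write B = P · J · P⁻¹ where J is a Jordan canonical form, so e^{tB} = P · e^{tJ} · P⁻¹, and e^{tJ} can be computed block-by-block.

B has Jordan form
J =
  [5, 1, 0]
  [0, 5, 1]
  [0, 0, 5]
(up to reordering of blocks).

Per-block formulas:
  For a 3×3 Jordan block J_3(5): exp(t · J_3(5)) = e^(5t)·(I + t·N + (t^2/2)·N^2), where N is the 3×3 nilpotent shift.

After assembling e^{tJ} and conjugating by P, we get:

e^{tB} =
  [exp(5*t), t*exp(5*t), t^2*exp(5*t)/2]
  [0, exp(5*t), t*exp(5*t)]
  [0, 0, exp(5*t)]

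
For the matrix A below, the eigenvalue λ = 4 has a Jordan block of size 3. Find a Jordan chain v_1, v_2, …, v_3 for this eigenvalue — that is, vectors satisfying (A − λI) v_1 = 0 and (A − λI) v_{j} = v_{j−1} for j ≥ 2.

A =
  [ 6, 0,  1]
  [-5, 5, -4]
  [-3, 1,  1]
A Jordan chain for λ = 4 of length 3:
v_1 = (1, -3, -2)ᵀ
v_2 = (2, -5, -3)ᵀ
v_3 = (1, 0, 0)ᵀ

Let N = A − (4)·I. We want v_3 with N^3 v_3 = 0 but N^2 v_3 ≠ 0; then v_{j-1} := N · v_j for j = 3, …, 2.

Pick v_3 = (1, 0, 0)ᵀ.
Then v_2 = N · v_3 = (2, -5, -3)ᵀ.
Then v_1 = N · v_2 = (1, -3, -2)ᵀ.

Sanity check: (A − (4)·I) v_1 = (0, 0, 0)ᵀ = 0. ✓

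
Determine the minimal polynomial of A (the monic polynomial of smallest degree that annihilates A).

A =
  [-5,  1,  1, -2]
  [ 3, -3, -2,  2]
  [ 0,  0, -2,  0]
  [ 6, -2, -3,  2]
x^3 + 6*x^2 + 12*x + 8

The characteristic polynomial is χ_A(x) = (x + 2)^4, so the eigenvalues are known. The minimal polynomial is
  m_A(x) = Π_λ (x − λ)^{k_λ}
where k_λ is the size of the *largest* Jordan block for λ (equivalently, the smallest k with (A − λI)^k v = 0 for every generalised eigenvector v of λ).

  λ = -2: largest Jordan block has size 3, contributing (x + 2)^3

So m_A(x) = (x + 2)^3 = x^3 + 6*x^2 + 12*x + 8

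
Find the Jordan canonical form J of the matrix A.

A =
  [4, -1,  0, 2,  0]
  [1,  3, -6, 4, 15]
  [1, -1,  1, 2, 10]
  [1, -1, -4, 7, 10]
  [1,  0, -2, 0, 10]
J_3(5) ⊕ J_1(5) ⊕ J_1(5)

The characteristic polynomial is
  det(x·I − A) = x^5 - 25*x^4 + 250*x^3 - 1250*x^2 + 3125*x - 3125 = (x - 5)^5

Eigenvalues and multiplicities (the geometric multiplicity of λ is n − rank(A − λI), which equals the number of Jordan blocks for λ):
  λ = 5: algebraic multiplicity = 5, geometric multiplicity = 3

Determining the block sizes for each eigenvalue:
  λ = 5: with am = 5 and gm = 3, the partition is not yet determined (e.g. several partitions of 5 into 3 parts exist). Let N = A − (5)·I. Computing rank(N^1) = 2, rank(N^2) = 1, rank(N^3) = 0; the number of blocks of size ≥ j is rank(N^{j−1}) − rank(N^j), giving [3, 1, 1]. So we have 1 block(s) of size 3, 2 block(s) of size 1 → block sizes [3, 1, 1]

Assembling the blocks gives a Jordan form
J =
  [5, 1, 0, 0, 0]
  [0, 5, 1, 0, 0]
  [0, 0, 5, 0, 0]
  [0, 0, 0, 5, 0]
  [0, 0, 0, 0, 5]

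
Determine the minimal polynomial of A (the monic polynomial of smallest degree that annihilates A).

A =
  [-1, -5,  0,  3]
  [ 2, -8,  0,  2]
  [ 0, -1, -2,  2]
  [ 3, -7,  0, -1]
x^4 + 12*x^3 + 52*x^2 + 96*x + 64

The characteristic polynomial is χ_A(x) = (x + 2)^2*(x + 4)^2, so the eigenvalues are known. The minimal polynomial is
  m_A(x) = Π_λ (x − λ)^{k_λ}
where k_λ is the size of the *largest* Jordan block for λ (equivalently, the smallest k with (A − λI)^k v = 0 for every generalised eigenvector v of λ).

  λ = -4: largest Jordan block has size 2, contributing (x + 4)^2
  λ = -2: largest Jordan block has size 2, contributing (x + 2)^2

So m_A(x) = (x + 2)^2*(x + 4)^2 = x^4 + 12*x^3 + 52*x^2 + 96*x + 64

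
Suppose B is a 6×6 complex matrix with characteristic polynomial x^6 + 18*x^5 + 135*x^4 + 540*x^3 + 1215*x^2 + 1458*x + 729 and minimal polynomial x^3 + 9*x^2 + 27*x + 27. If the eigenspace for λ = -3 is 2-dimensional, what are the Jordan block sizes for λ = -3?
Block sizes for λ = -3: [3, 3]

Step 1 — from the characteristic polynomial, algebraic multiplicity of λ = -3 is 6. From dim ker(B − (-3)·I) = 2, there are exactly 2 Jordan blocks for λ = -3.
Step 2 — from the minimal polynomial, the factor (x + 3)^3 tells us the largest block for λ = -3 has size 3.
Step 3 — with total size 6, 2 blocks, and largest block 3, the block sizes (in nonincreasing order) are [3, 3].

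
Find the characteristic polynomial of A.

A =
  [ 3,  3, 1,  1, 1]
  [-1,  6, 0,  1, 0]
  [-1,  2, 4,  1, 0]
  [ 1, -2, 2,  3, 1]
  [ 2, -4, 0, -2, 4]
x^5 - 20*x^4 + 160*x^3 - 640*x^2 + 1280*x - 1024

Expanding det(x·I − A) (e.g. by cofactor expansion or by noting that A is similar to its Jordan form J, which has the same characteristic polynomial as A) gives
  χ_A(x) = x^5 - 20*x^4 + 160*x^3 - 640*x^2 + 1280*x - 1024
which factors as (x - 4)^5. The eigenvalues (with algebraic multiplicities) are λ = 4 with multiplicity 5.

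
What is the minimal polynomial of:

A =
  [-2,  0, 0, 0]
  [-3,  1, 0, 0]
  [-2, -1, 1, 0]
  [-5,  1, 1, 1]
x^4 - x^3 - 3*x^2 + 5*x - 2

The characteristic polynomial is χ_A(x) = (x - 1)^3*(x + 2), so the eigenvalues are known. The minimal polynomial is
  m_A(x) = Π_λ (x − λ)^{k_λ}
where k_λ is the size of the *largest* Jordan block for λ (equivalently, the smallest k with (A − λI)^k v = 0 for every generalised eigenvector v of λ).

  λ = -2: largest Jordan block has size 1, contributing (x + 2)
  λ = 1: largest Jordan block has size 3, contributing (x − 1)^3

So m_A(x) = (x - 1)^3*(x + 2) = x^4 - x^3 - 3*x^2 + 5*x - 2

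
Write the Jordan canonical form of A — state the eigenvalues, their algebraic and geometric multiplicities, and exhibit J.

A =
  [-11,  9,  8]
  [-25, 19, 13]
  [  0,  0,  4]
J_3(4)

The characteristic polynomial is
  det(x·I − A) = x^3 - 12*x^2 + 48*x - 64 = (x - 4)^3

Eigenvalues and multiplicities (the geometric multiplicity of λ is n − rank(A − λI), which equals the number of Jordan blocks for λ):
  λ = 4: algebraic multiplicity = 3, geometric multiplicity = 1

Determining the block sizes for each eigenvalue:
  λ = 4: one block (gm = 1), so the single block has size am = 3 → block sizes [3]

Assembling the blocks gives a Jordan form
J =
  [4, 1, 0]
  [0, 4, 1]
  [0, 0, 4]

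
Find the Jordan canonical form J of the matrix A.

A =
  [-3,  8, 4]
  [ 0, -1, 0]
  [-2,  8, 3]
J_1(-1) ⊕ J_1(-1) ⊕ J_1(1)

The characteristic polynomial is
  det(x·I − A) = x^3 + x^2 - x - 1 = (x - 1)*(x + 1)^2

Eigenvalues and multiplicities (the geometric multiplicity of λ is n − rank(A − λI), which equals the number of Jordan blocks for λ):
  λ = -1: algebraic multiplicity = 2, geometric multiplicity = 2
  λ = 1: algebraic multiplicity = 1, geometric multiplicity = 1

Determining the block sizes for each eigenvalue:
  λ = -1: gm = am = 2, so every block has size 1 → block sizes [1, 1]
  λ = 1: one block (gm = 1), so the single block has size am = 1 → block sizes [1]

Assembling the blocks gives a Jordan form
J =
  [-1,  0, 0]
  [ 0, -1, 0]
  [ 0,  0, 1]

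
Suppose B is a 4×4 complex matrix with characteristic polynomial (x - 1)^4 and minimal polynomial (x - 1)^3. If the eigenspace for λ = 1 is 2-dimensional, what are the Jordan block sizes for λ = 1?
Block sizes for λ = 1: [3, 1]

Step 1 — from the characteristic polynomial, algebraic multiplicity of λ = 1 is 4. From dim ker(B − (1)·I) = 2, there are exactly 2 Jordan blocks for λ = 1.
Step 2 — from the minimal polynomial, the factor (x − 1)^3 tells us the largest block for λ = 1 has size 3.
Step 3 — with total size 4, 2 blocks, and largest block 3, the block sizes (in nonincreasing order) are [3, 1].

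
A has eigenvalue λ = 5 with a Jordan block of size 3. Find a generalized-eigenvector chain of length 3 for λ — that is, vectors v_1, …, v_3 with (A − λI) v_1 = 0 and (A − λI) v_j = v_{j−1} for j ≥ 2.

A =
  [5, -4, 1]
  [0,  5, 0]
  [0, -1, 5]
A Jordan chain for λ = 5 of length 3:
v_1 = (-1, 0, 0)ᵀ
v_2 = (-4, 0, -1)ᵀ
v_3 = (0, 1, 0)ᵀ

Let N = A − (5)·I. We want v_3 with N^3 v_3 = 0 but N^2 v_3 ≠ 0; then v_{j-1} := N · v_j for j = 3, …, 2.

Pick v_3 = (0, 1, 0)ᵀ.
Then v_2 = N · v_3 = (-4, 0, -1)ᵀ.
Then v_1 = N · v_2 = (-1, 0, 0)ᵀ.

Sanity check: (A − (5)·I) v_1 = (0, 0, 0)ᵀ = 0. ✓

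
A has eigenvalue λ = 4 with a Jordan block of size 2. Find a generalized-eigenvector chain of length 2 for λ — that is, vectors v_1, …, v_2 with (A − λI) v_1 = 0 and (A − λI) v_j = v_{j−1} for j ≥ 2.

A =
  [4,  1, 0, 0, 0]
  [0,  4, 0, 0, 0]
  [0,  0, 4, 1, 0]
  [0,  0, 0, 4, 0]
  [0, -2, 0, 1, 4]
A Jordan chain for λ = 4 of length 2:
v_1 = (1, 0, 0, 0, -2)ᵀ
v_2 = (0, 1, 0, 0, 0)ᵀ

Let N = A − (4)·I. We want v_2 with N^2 v_2 = 0 but N^1 v_2 ≠ 0; then v_{j-1} := N · v_j for j = 2, …, 2.

Pick v_2 = (0, 1, 0, 0, 0)ᵀ.
Then v_1 = N · v_2 = (1, 0, 0, 0, -2)ᵀ.

Sanity check: (A − (4)·I) v_1 = (0, 0, 0, 0, 0)ᵀ = 0. ✓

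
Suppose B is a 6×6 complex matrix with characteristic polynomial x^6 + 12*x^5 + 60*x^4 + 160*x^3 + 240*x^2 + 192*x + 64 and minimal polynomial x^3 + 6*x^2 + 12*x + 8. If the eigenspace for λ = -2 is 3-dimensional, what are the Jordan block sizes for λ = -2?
Block sizes for λ = -2: [3, 2, 1]

Step 1 — from the characteristic polynomial, algebraic multiplicity of λ = -2 is 6. From dim ker(B − (-2)·I) = 3, there are exactly 3 Jordan blocks for λ = -2.
Step 2 — from the minimal polynomial, the factor (x + 2)^3 tells us the largest block for λ = -2 has size 3.
Step 3 — with total size 6, 3 blocks, and largest block 3, the block sizes (in nonincreasing order) are [3, 2, 1].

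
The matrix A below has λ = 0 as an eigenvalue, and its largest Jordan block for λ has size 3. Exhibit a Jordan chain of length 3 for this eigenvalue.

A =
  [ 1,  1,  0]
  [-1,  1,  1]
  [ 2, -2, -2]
A Jordan chain for λ = 0 of length 3:
v_1 = (2, -2, 4)ᵀ
v_2 = (1, 1, -2)ᵀ
v_3 = (0, 1, 0)ᵀ

Let N = A − (0)·I. We want v_3 with N^3 v_3 = 0 but N^2 v_3 ≠ 0; then v_{j-1} := N · v_j for j = 3, …, 2.

Pick v_3 = (0, 1, 0)ᵀ.
Then v_2 = N · v_3 = (1, 1, -2)ᵀ.
Then v_1 = N · v_2 = (2, -2, 4)ᵀ.

Sanity check: (A − (0)·I) v_1 = (0, 0, 0)ᵀ = 0. ✓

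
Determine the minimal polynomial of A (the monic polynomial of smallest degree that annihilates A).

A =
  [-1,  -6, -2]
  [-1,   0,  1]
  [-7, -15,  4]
x^3 - 3*x^2 - 9*x + 27

The characteristic polynomial is χ_A(x) = (x - 3)^2*(x + 3), so the eigenvalues are known. The minimal polynomial is
  m_A(x) = Π_λ (x − λ)^{k_λ}
where k_λ is the size of the *largest* Jordan block for λ (equivalently, the smallest k with (A − λI)^k v = 0 for every generalised eigenvector v of λ).

  λ = -3: largest Jordan block has size 1, contributing (x + 3)
  λ = 3: largest Jordan block has size 2, contributing (x − 3)^2

So m_A(x) = (x - 3)^2*(x + 3) = x^3 - 3*x^2 - 9*x + 27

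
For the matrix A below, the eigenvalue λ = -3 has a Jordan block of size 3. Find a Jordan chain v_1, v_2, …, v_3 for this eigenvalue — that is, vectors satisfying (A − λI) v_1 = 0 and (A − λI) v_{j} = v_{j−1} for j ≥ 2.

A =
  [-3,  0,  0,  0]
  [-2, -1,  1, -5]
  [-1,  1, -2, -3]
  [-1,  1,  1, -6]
A Jordan chain for λ = -3 of length 3:
v_1 = (0, -2, -1, -1)ᵀ
v_2 = (0, 1, 1, 1)ᵀ
v_3 = (0, 0, 1, 0)ᵀ

Let N = A − (-3)·I. We want v_3 with N^3 v_3 = 0 but N^2 v_3 ≠ 0; then v_{j-1} := N · v_j for j = 3, …, 2.

Pick v_3 = (0, 0, 1, 0)ᵀ.
Then v_2 = N · v_3 = (0, 1, 1, 1)ᵀ.
Then v_1 = N · v_2 = (0, -2, -1, -1)ᵀ.

Sanity check: (A − (-3)·I) v_1 = (0, 0, 0, 0)ᵀ = 0. ✓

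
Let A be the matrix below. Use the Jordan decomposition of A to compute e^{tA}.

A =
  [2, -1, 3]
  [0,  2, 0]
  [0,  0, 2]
e^{tA} =
  [exp(2*t), -t*exp(2*t), 3*t*exp(2*t)]
  [0, exp(2*t), 0]
  [0, 0, exp(2*t)]

Strategy: write A = P · J · P⁻¹ where J is a Jordan canonical form, so e^{tA} = P · e^{tJ} · P⁻¹, and e^{tJ} can be computed block-by-block.

A has Jordan form
J =
  [2, 1, 0]
  [0, 2, 0]
  [0, 0, 2]
(up to reordering of blocks).

Per-block formulas:
  For a 1×1 block at λ = 2: exp(t · [2]) = [e^(2t)].
  For a 2×2 Jordan block J_2(2): exp(t · J_2(2)) = e^(2t)·(I + t·N), where N is the 2×2 nilpotent shift.

After assembling e^{tJ} and conjugating by P, we get:

e^{tA} =
  [exp(2*t), -t*exp(2*t), 3*t*exp(2*t)]
  [0, exp(2*t), 0]
  [0, 0, exp(2*t)]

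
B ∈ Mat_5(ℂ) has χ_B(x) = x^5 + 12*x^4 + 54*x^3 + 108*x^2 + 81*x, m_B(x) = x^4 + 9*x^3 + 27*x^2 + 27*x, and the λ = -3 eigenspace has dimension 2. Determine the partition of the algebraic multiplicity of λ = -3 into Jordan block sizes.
Block sizes for λ = -3: [3, 1]

Step 1 — from the characteristic polynomial, algebraic multiplicity of λ = -3 is 4. From dim ker(B − (-3)·I) = 2, there are exactly 2 Jordan blocks for λ = -3.
Step 2 — from the minimal polynomial, the factor (x + 3)^3 tells us the largest block for λ = -3 has size 3.
Step 3 — with total size 4, 2 blocks, and largest block 3, the block sizes (in nonincreasing order) are [3, 1].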